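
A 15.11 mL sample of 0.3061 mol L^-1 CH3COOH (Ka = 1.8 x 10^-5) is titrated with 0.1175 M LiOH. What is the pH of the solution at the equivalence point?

8.84

n(CH3COOH) = 0.3061 x 0.01511 = 0.004625 mol; V(LiOH) at equivalence = 0.004625/0.1175 = 0.03936 L.
At equivalence all the acid is converted to CH3COO-; total volume = 0.01511 + 0.03936 = 0.05447 L, so [CH3COO-] = 0.004625/0.05447 = 0.08491 M.
Kb = Kw/Ka = 1.0e-14 / 1.8 x 10^-5 = 5.56e-10.
[OH^-] = sqrt(Kb x [CH3COO-]) = sqrt(5.56e-10 x 0.08491) = 6.87e-6 M.
pOH = 5.16, so pH = 14.00 - 5.16 = 8.84.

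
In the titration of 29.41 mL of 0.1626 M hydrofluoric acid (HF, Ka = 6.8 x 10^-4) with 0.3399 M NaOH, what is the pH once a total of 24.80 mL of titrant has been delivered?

n(acid) = 0.1626 x 0.02941 = 0.004782 mol; n(NaOH) added = 0.3399 x 0.02480 = 0.008430 mol.
Base is in excess by 0.008430 - 0.004782 = 0.003647 mol in a total volume of 0.05421 L.
[OH^-] = 0.003647/0.05421 = 0.06728 M, so pOH = 1.17 and pH = 14.00 - 1.17 = 12.83.

12.83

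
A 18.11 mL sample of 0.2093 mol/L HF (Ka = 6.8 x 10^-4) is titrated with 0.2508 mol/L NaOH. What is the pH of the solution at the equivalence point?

n(HF) = 0.2093 x 0.01811 = 0.003790 mol; V(NaOH) at equivalence = 0.003790/0.2508 = 0.01511 L.
At equivalence all the acid is converted to F-; total volume = 0.01811 + 0.01511 = 0.03322 L, so [F-] = 0.003790/0.03322 = 0.1141 M.
Kb = Kw/Ka = 1.0e-14 / 6.8 x 10^-4 = 1.47e-11.
[OH^-] = sqrt(Kb x [F-]) = sqrt(1.47e-11 x 0.1141) = 1.30e-6 M.
pOH = 5.89, so pH = 14.00 - 5.89 = 8.11.

8.11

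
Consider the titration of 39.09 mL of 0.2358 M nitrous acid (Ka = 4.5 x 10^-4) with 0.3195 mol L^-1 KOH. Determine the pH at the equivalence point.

8.24

n(HNO2) = 0.2358 x 0.03909 = 0.009217 mol; V(KOH) at equivalence = 0.009217/0.3195 = 0.02885 L.
At equivalence all the acid is converted to NO2-; total volume = 0.03909 + 0.02885 = 0.06794 L, so [NO2-] = 0.009217/0.06794 = 0.1357 M.
Kb = Kw/Ka = 1.0e-14 / 4.5 x 10^-4 = 2.22e-11.
[OH^-] = sqrt(Kb x [NO2-]) = sqrt(2.22e-11 x 0.1357) = 1.74e-6 M.
pOH = 5.76, so pH = 14.00 - 5.76 = 8.24.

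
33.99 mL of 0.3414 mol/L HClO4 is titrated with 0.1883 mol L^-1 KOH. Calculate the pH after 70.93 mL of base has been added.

n(acid) = 0.3414 x 0.03399 = 0.01160 mol; n(KOH) added = 0.1883 x 0.07093 = 0.01336 mol.
Base is in excess by 0.01336 - 0.01160 = 0.001752 mol in a total volume of 0.1049 L.
[OH^-] = 0.001752/0.1049 = 0.01670 M, so pOH = 1.78 and pH = 14.00 - 1.78 = 12.22.

12.22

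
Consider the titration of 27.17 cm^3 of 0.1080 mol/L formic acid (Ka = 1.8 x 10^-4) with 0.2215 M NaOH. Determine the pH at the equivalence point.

n(HCOOH) = 0.1080 x 0.02717 = 0.002934 mol; V(NaOH) at equivalence = 0.002934/0.2215 = 0.01325 L.
At equivalence all the acid is converted to HCOO-; total volume = 0.02717 + 0.01325 = 0.04042 L, so [HCOO-] = 0.002934/0.04042 = 0.07260 M.
Kb = Kw/Ka = 1.0e-14 / 1.8 x 10^-4 = 5.56e-11.
[OH^-] = sqrt(Kb x [HCOO-]) = sqrt(5.56e-11 x 0.07260) = 2.01e-6 M.
pOH = 5.70, so pH = 14.00 - 5.70 = 8.30.

8.30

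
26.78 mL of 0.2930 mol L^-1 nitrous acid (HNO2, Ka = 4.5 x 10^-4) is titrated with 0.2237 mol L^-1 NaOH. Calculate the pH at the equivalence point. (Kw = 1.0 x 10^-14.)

n(HNO2) = 0.2930 x 0.02678 = 0.007847 mol; V(NaOH) at equivalence = 0.007847/0.2237 = 0.03508 L.
At equivalence all the acid is converted to NO2-; total volume = 0.02678 + 0.03508 = 0.06186 L, so [NO2-] = 0.007847/0.06186 = 0.1269 M.
Kb = Kw/Ka = 1.0e-14 / 4.5 x 10^-4 = 2.22e-11.
[OH^-] = sqrt(Kb x [NO2-]) = sqrt(2.22e-11 x 0.1269) = 1.68e-6 M.
pOH = 5.77, so pH = 14.00 - 5.77 = 8.23.

8.23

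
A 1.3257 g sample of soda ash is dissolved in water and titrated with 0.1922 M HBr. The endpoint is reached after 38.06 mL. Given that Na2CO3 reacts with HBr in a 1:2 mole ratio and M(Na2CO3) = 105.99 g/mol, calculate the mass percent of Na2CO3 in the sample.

29.2%

n(HBr) = 0.1922 x 0.03806 = 0.007315 mol.
n(Na2CO3) = 0.007315 / 2 = 0.003658 mol.
mass of Na2CO3 = 0.003658 x 105.99 = 0.3877 g.
% purity = 0.3877 / 1.3257 x 100 = 29.2%.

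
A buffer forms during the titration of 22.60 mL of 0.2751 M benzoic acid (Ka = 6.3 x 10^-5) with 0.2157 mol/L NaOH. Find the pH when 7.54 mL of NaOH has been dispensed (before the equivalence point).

Initial n(C6H5COOH) = 0.2751 x 0.02260 = 0.006217 mol.
n(NaOH) added = 0.2157 x 0.007540 = 0.001626 mol, converting that many moles of C6H5COOH to C6H5COO-.
Remaining n(C6H5COOH) = 0.004591 mol; n(C6H5COO-) = 0.001626 mol.
By Henderson-Hasselbalch, pH = pKa + log([A^-]/[HA]) = 4.20 + log(0.001626/0.004591) = 4.20 + (-0.45) = 3.75.

3.75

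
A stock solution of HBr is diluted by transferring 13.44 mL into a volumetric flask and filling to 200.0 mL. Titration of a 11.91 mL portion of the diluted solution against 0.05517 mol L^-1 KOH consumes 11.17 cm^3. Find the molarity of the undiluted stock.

n(KOH) = 0.05517 x 0.01117 = 0.0006162 mol.
n(HBr) in the aliquot = 0.0006162 mol.
[diluted HBr] = 0.0006162 / 0.01191 = 0.05174 M.
Dilution factor = 200.0/13.44 = 14.88, so [stock] = 0.05174 x 14.88 = 0.770 M.

0.770 M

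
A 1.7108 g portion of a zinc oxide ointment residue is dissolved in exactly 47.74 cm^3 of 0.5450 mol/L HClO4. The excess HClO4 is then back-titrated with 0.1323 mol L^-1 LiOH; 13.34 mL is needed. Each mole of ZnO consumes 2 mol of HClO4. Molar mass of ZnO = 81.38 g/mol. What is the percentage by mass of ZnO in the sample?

Total n(HClO4) added = 0.5450 x 0.04774 = 0.02602 mol.
n(LiOH) used = 0.1323 x 0.01334 = 0.001765 mol, which equals the excess n(HClO4).
So n(HClO4) consumed by the sample = 0.02602 - 0.001765 = 0.02425 mol.
n(ZnO) = 0.02425 / 2 = 0.01213 mol.
mass ZnO = 0.01213 x 81.38 = 0.9869 g, so %ZnO = 0.9869/1.7108 x 100 = 57.7%.

57.7%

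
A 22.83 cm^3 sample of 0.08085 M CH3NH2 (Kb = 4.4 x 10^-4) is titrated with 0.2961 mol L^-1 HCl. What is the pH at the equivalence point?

n(CH3NH2) = 0.08085 x 0.02283 = 0.001846 mol; V(HCl) at equivalence = 0.001846/0.2961 = 0.006234 L.
At equivalence the base is fully converted to CH3NH3+; total volume = 0.02906 L, so [CH3NH3+] = 0.001846/0.02906 = 0.06351 M.
Ka(CH3NH3+) = Kw/Kb = 1.0e-14 / 4.4 x 10^-4 = 2.27e-11.
[H^+] = sqrt(Ka x [CH3NH3+]) = sqrt(2.27e-11 x 0.06351) = 1.20e-6 M.
pH = -log(1.20e-6) = 5.92.

5.92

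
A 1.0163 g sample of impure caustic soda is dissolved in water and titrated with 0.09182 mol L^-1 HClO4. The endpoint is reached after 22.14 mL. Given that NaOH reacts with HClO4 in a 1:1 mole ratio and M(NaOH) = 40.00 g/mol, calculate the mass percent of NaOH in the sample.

8.00%

n(HClO4) = 0.09182 x 0.02214 = 0.002033 mol.
n(NaOH) = 0.002033 / 1 = 0.002033 mol.
mass of NaOH = 0.002033 x 40.00 = 0.08132 g.
% purity = 0.08132 / 1.0163 x 100 = 8.00%.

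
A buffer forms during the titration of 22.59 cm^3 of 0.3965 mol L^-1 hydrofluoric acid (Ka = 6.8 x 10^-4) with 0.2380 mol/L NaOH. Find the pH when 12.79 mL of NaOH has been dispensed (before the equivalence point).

2.88

Initial n(HF) = 0.3965 x 0.02259 = 0.008957 mol.
n(NaOH) added = 0.2380 x 0.01279 = 0.003044 mol, converting that many moles of HF to F-.
Remaining n(HF) = 0.005913 mol; n(F-) = 0.003044 mol.
By Henderson-Hasselbalch, pH = pKa + log([A^-]/[HA]) = 3.17 + log(0.003044/0.005913) = 3.17 + (-0.29) = 2.88.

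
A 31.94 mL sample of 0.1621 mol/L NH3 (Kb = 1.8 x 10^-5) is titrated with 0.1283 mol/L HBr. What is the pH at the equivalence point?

5.20

n(NH3) = 0.1621 x 0.03194 = 0.005177 mol; V(HBr) at equivalence = 0.005177/0.1283 = 0.04035 L.
At equivalence the base is fully converted to NH4+; total volume = 0.07229 L, so [NH4+] = 0.005177/0.07229 = 0.07162 M.
Ka(NH4+) = Kw/Kb = 1.0e-14 / 1.8 x 10^-5 = 5.56e-10.
[H^+] = sqrt(Ka x [NH4+]) = sqrt(5.56e-10 x 0.07162) = 6.31e-6 M.
pH = -log(6.31e-6) = 5.20.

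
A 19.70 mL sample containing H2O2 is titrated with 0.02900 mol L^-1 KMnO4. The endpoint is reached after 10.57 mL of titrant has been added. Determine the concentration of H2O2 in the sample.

0.0389 M

n(KMnO4) = 0.02900 x 0.01057 = 0.0003065 mol.
From the balanced equation, 2 mol KMnO4 reacts with 5 mol H2O2, so n(H2O2) = 0.0003065 x 5/2 = 0.0007663 mol.
[H2O2] = 0.0007663 / 0.01970 L = 0.0389 M.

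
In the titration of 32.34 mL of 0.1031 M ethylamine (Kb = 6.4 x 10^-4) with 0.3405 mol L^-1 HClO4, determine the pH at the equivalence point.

5.95

n(C2H5NH2) = 0.1031 x 0.03234 = 0.003334 mol; V(HClO4) at equivalence = 0.003334/0.3405 = 0.009792 L.
At equivalence the base is fully converted to C2H5NH3+; total volume = 0.04213 L, so [C2H5NH3+] = 0.003334/0.04213 = 0.07914 M.
Ka(C2H5NH3+) = Kw/Kb = 1.0e-14 / 6.4 x 10^-4 = 1.56e-11.
[H^+] = sqrt(Ka x [C2H5NH3+]) = sqrt(1.56e-11 x 0.07914) = 1.11e-6 M.
pH = -log(1.11e-6) = 5.95.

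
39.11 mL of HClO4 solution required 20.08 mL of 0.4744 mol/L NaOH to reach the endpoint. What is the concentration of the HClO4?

0.244 M

n(NaOH) delivered = 0.4744 x 0.02008 = 0.009526 mol.
For a 1:1 reaction, n(HClO4) = 0.009526 mol.
[HClO4] = 0.009526 mol / 0.03911 L = 0.244 M.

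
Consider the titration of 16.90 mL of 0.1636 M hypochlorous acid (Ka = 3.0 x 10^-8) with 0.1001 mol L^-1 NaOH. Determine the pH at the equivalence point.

10.16

n(HClO) = 0.1636 x 0.01690 = 0.002765 mol; V(NaOH) at equivalence = 0.002765/0.1001 = 0.02762 L.
At equivalence all the acid is converted to ClO-; total volume = 0.01690 + 0.02762 = 0.04452 L, so [ClO-] = 0.002765/0.04452 = 0.06210 M.
Kb = Kw/Ka = 1.0e-14 / 3.0 x 10^-8 = 3.33e-7.
[OH^-] = sqrt(Kb x [ClO-]) = sqrt(3.33e-7 x 0.06210) = 0.000144 M.
pOH = 3.84, so pH = 14.00 - 3.84 = 10.16.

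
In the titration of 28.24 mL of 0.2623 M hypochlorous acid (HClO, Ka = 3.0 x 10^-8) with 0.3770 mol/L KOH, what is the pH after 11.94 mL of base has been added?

7.71

Initial n(HClO) = 0.2623 x 0.02824 = 0.007407 mol.
n(KOH) added = 0.3770 x 0.01194 = 0.004501 mol, converting that many moles of HClO to ClO-.
Remaining n(HClO) = 0.002906 mol; n(ClO-) = 0.004501 mol.
By Henderson-Hasselbalch, pH = pKa + log([A^-]/[HA]) = 7.52 + log(0.004501/0.002906) = 7.52 + (+0.19) = 7.71.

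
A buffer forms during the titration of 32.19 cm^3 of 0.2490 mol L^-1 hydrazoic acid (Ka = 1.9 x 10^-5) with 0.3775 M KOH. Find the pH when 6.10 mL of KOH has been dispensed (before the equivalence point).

Initial n(HN3) = 0.2490 x 0.03219 = 0.008015 mol.
n(KOH) added = 0.3775 x 0.006100 = 0.002303 mol, converting that many moles of HN3 to N3-.
Remaining n(HN3) = 0.005713 mol; n(N3-) = 0.002303 mol.
By Henderson-Hasselbalch, pH = pKa + log([A^-]/[HA]) = 4.72 + log(0.002303/0.005713) = 4.72 + (-0.39) = 4.33.

4.33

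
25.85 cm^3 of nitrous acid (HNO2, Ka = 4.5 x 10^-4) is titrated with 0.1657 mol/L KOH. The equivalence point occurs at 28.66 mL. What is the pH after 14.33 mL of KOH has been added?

14.33 mL is exactly half the equivalence volume (28.66/2), i.e. the half-equivalence point.
There, n(HA) = n(A^-), so pH = pKa = -log(4.5 x 10^-4) = 3.35.

3.35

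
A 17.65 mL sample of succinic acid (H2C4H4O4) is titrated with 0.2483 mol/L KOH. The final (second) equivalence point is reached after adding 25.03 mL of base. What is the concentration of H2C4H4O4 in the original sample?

0.176 M

n(KOH) = 0.2483 x 0.02503 = 0.006215 mol.
At the final (second) equivalence point, 2 mol OH^- react per mol H2C4H4O4, so n(H2C4H4O4) = 0.006215 / 2 = 0.003107 mol.
[H2C4H4O4] = 0.003107 / 0.01765 L = 0.176 M.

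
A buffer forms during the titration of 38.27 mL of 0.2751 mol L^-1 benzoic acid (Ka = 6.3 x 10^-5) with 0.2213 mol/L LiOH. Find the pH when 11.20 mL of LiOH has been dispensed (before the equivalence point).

3.69

Initial n(C6H5COOH) = 0.2751 x 0.03827 = 0.01053 mol.
n(LiOH) added = 0.2213 x 0.01120 = 0.002479 mol, converting that many moles of C6H5COOH to C6H5COO-.
Remaining n(C6H5COOH) = 0.008050 mol; n(C6H5COO-) = 0.002479 mol.
By Henderson-Hasselbalch, pH = pKa + log([A^-]/[HA]) = 4.20 + log(0.002479/0.008050) = 4.20 + (-0.51) = 3.69.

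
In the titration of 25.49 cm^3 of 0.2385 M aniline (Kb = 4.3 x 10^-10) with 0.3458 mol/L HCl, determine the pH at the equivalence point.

2.74

n(C6H5NH2) = 0.2385 x 0.02549 = 0.006079 mol; V(HCl) at equivalence = 0.006079/0.3458 = 0.01758 L.
At equivalence the base is fully converted to C6H5NH3+; total volume = 0.04307 L, so [C6H5NH3+] = 0.006079/0.04307 = 0.1411 M.
Ka(C6H5NH3+) = Kw/Kb = 1.0e-14 / 4.3 x 10^-10 = 2.33e-5.
[H^+] = sqrt(Ka x [C6H5NH3+]) = sqrt(2.33e-5 x 0.1411) = 0.00181 M.
pH = -log(0.00181) = 2.74.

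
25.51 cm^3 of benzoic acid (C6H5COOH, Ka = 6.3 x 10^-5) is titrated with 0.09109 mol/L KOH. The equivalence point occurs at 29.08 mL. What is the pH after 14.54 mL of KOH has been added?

14.54 mL is exactly half the equivalence volume (29.08/2), i.e. the half-equivalence point.
There, n(HA) = n(A^-), so pH = pKa = -log(6.3 x 10^-5) = 4.20.

4.20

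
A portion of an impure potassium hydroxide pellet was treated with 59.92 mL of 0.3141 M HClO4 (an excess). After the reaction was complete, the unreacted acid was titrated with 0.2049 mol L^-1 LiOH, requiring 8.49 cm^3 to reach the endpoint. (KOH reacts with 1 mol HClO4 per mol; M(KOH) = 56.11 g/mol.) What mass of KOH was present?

Total n(HClO4) added = 0.3141 x 0.05992 = 0.01882 mol.
n(LiOH) used = 0.2049 x 0.008490 = 0.001740 mol, which equals the excess n(HClO4).
So n(HClO4) consumed by the sample = 0.01882 - 0.001740 = 0.01708 mol.
n(KOH) = 0.01708 / 1 = 0.01708 mol.
mass = 0.01708 mol x 56.11 g/mol = 0.958 g.

0.958 g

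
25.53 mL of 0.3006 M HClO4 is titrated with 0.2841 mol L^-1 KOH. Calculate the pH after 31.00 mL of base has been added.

12.30

n(acid) = 0.3006 x 0.02553 = 0.007674 mol; n(KOH) added = 0.2841 x 0.03100 = 0.008807 mol.
Base is in excess by 0.008807 - 0.007674 = 0.001133 mol in a total volume of 0.05653 L.
[OH^-] = 0.001133/0.05653 = 0.02004 M, so pOH = 1.70 and pH = 14.00 - 1.70 = 12.30.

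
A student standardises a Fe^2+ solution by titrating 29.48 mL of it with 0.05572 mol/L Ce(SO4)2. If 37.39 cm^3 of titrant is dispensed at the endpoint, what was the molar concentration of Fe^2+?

n(Ce(SO4)2) = 0.05572 x 0.03739 = 0.002083 mol.
From the balanced equation, 1 mol Ce(SO4)2 reacts with 1 mol Fe^2+, so n(Fe^2+) = 0.002083 x 1/1 = 0.002083 mol.
[Fe^2+] = 0.002083 / 0.02948 L = 0.0707 M.

0.0707 M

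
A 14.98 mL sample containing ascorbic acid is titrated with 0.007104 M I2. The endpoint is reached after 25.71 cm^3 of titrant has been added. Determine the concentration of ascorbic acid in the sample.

0.0122 M

n(I2) = 0.007104 x 0.02571 = 0.0001826 mol.
From the balanced equation, 1 mol I2 reacts with 1 mol ascorbic acid, so n(ascorbic acid) = 0.0001826 x 1/1 = 0.0001826 mol.
[ascorbic acid] = 0.0001826 / 0.01498 L = 0.0122 M.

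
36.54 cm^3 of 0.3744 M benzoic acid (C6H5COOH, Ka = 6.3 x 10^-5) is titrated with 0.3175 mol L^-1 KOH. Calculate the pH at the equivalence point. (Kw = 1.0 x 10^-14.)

n(C6H5COOH) = 0.3744 x 0.03654 = 0.01368 mol; V(KOH) at equivalence = 0.01368/0.3175 = 0.04309 L.
At equivalence all the acid is converted to C6H5COO-; total volume = 0.03654 + 0.04309 = 0.07963 L, so [C6H5COO-] = 0.01368/0.07963 = 0.1718 M.
Kb = Kw/Ka = 1.0e-14 / 6.3 x 10^-5 = 1.59e-10.
[OH^-] = sqrt(Kb x [C6H5COO-]) = sqrt(1.59e-10 x 0.1718) = 5.22e-6 M.
pOH = 5.28, so pH = 14.00 - 5.28 = 8.72.

8.72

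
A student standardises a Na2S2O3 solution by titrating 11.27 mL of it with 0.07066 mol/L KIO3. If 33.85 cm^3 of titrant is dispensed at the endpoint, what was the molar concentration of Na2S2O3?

1.27 M

n(KIO3) = 0.07066 x 0.03385 = 0.002392 mol.
From the balanced equation, 1 mol KIO3 reacts with 6 mol Na2S2O3, so n(Na2S2O3) = 0.002392 x 6/1 = 0.01435 mol.
[Na2S2O3] = 0.01435 / 0.01127 L = 1.27 M.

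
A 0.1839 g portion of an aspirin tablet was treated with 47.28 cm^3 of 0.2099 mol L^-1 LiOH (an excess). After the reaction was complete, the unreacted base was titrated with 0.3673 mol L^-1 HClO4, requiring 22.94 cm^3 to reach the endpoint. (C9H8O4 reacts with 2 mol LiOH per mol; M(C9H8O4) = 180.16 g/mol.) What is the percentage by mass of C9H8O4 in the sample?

73.4%

Total n(LiOH) added = 0.2099 x 0.04728 = 0.009924 mol.
n(HClO4) used = 0.3673 x 0.02294 = 0.008426 mol, which equals the excess n(LiOH).
So n(LiOH) consumed by the sample = 0.009924 - 0.008426 = 0.001498 mol.
n(C9H8O4) = 0.001498 / 2 = 0.0007491 mol.
mass C9H8O4 = 0.0007491 x 180.16 = 0.1350 g, so %C9H8O4 = 0.1350/0.1839 x 100 = 73.4%.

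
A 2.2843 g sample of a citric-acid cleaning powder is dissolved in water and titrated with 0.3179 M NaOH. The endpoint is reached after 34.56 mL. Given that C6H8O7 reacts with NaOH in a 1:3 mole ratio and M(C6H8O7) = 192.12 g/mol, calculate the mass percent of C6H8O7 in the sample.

30.8%

n(NaOH) = 0.3179 x 0.03456 = 0.01099 mol.
n(C6H8O7) = 0.01099 / 3 = 0.003662 mol.
mass of C6H8O7 = 0.003662 x 192.12 = 0.7036 g.
% purity = 0.7036 / 2.2843 x 100 = 30.8%.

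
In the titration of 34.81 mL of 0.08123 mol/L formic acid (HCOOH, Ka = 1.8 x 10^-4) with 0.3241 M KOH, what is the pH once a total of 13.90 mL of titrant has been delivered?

n(acid) = 0.08123 x 0.03481 = 0.002828 mol; n(KOH) added = 0.3241 x 0.01390 = 0.004505 mol.
Base is in excess by 0.004505 - 0.002828 = 0.001677 mol in a total volume of 0.04871 L.
[OH^-] = 0.001677/0.04871 = 0.03444 M, so pOH = 1.46 and pH = 14.00 - 1.46 = 12.54.

12.54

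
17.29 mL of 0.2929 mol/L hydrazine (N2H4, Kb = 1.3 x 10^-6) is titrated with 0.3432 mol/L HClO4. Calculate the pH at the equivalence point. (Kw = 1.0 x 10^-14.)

n(N2H4) = 0.2929 x 0.01729 = 0.005064 mol; V(HClO4) at equivalence = 0.005064/0.3432 = 0.01476 L.
At equivalence the base is fully converted to N2H5+; total volume = 0.03205 L, so [N2H5+] = 0.005064/0.03205 = 0.1580 M.
Ka(N2H5+) = Kw/Kb = 1.0e-14 / 1.3 x 10^-6 = 7.69e-9.
[H^+] = sqrt(Ka x [N2H5+]) = sqrt(7.69e-9 x 0.1580) = 3.49e-5 M.
pH = -log(3.49e-5) = 4.46.

4.46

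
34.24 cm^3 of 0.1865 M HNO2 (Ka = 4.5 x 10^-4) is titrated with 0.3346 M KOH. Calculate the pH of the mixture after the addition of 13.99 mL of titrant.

3.79

Initial n(HNO2) = 0.1865 x 0.03424 = 0.006386 mol.
n(KOH) added = 0.3346 x 0.01399 = 0.004681 mol, converting that many moles of HNO2 to NO2-.
Remaining n(HNO2) = 0.001705 mol; n(NO2-) = 0.004681 mol.
By Henderson-Hasselbalch, pH = pKa + log([A^-]/[HA]) = 3.35 + log(0.004681/0.001705) = 3.35 + (+0.44) = 3.79.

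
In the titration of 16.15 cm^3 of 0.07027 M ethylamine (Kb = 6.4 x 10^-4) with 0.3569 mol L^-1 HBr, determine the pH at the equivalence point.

n(C2H5NH2) = 0.07027 x 0.01615 = 0.001135 mol; V(HBr) at equivalence = 0.001135/0.3569 = 0.003180 L.
At equivalence the base is fully converted to C2H5NH3+; total volume = 0.01933 L, so [C2H5NH3+] = 0.001135/0.01933 = 0.05871 M.
Ka(C2H5NH3+) = Kw/Kb = 1.0e-14 / 6.4 x 10^-4 = 1.56e-11.
[H^+] = sqrt(Ka x [C2H5NH3+]) = sqrt(1.56e-11 x 0.05871) = 9.58e-7 M.
pH = -log(9.58e-7) = 6.02.

6.02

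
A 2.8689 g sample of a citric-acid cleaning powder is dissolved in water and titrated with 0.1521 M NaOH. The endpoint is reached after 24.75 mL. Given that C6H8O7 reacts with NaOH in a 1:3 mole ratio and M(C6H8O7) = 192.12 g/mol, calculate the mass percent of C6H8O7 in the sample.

n(NaOH) = 0.1521 x 0.02475 = 0.003764 mol.
n(C6H8O7) = 0.003764 / 3 = 0.001255 mol.
mass of C6H8O7 = 0.001255 x 192.12 = 0.2411 g.
% purity = 0.2411 / 2.8689 x 100 = 8.40%.

8.40%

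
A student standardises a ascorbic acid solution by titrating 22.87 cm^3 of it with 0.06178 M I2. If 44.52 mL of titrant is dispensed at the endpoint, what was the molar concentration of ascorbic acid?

0.120 M

n(I2) = 0.06178 x 0.04452 = 0.002750 mol.
From the balanced equation, 1 mol I2 reacts with 1 mol ascorbic acid, so n(ascorbic acid) = 0.002750 x 1/1 = 0.002750 mol.
[ascorbic acid] = 0.002750 / 0.02287 L = 0.120 M.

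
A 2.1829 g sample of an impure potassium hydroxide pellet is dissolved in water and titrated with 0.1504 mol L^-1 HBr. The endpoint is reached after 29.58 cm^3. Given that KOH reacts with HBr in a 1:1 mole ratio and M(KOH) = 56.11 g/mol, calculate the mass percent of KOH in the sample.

n(HBr) = 0.1504 x 0.02958 = 0.004449 mol.
n(KOH) = 0.004449 / 1 = 0.004449 mol.
mass of KOH = 0.004449 x 56.11 = 0.2496 g.
% purity = 0.2496 / 2.1829 x 100 = 11.4%.

11.4%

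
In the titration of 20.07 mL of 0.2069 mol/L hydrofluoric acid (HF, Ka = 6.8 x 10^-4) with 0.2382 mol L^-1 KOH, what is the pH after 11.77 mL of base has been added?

Initial n(HF) = 0.2069 x 0.02007 = 0.004152 mol.
n(KOH) added = 0.2382 x 0.01177 = 0.002804 mol, converting that many moles of HF to F-.
Remaining n(HF) = 0.001349 mol; n(F-) = 0.002804 mol.
By Henderson-Hasselbalch, pH = pKa + log([A^-]/[HA]) = 3.17 + log(0.002804/0.001349) = 3.17 + (+0.32) = 3.49.

3.49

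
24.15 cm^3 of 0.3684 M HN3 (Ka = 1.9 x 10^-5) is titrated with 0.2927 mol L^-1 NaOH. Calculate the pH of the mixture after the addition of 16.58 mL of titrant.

Initial n(HN3) = 0.3684 x 0.02415 = 0.008897 mol.
n(NaOH) added = 0.2927 x 0.01658 = 0.004853 mol, converting that many moles of HN3 to N3-.
Remaining n(HN3) = 0.004044 mol; n(N3-) = 0.004853 mol.
By Henderson-Hasselbalch, pH = pKa + log([A^-]/[HA]) = 4.72 + log(0.004853/0.004044) = 4.72 + (+0.08) = 4.80.

4.80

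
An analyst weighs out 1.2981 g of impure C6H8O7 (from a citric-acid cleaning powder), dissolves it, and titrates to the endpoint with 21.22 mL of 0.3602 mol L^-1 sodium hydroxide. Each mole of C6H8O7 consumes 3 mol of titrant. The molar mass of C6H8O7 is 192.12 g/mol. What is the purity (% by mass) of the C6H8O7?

n(NaOH) = 0.3602 x 0.02122 = 0.007643 mol.
n(C6H8O7) = 0.007643 / 3 = 0.002548 mol.
mass of C6H8O7 = 0.002548 x 192.12 = 0.4895 g.
% purity = 0.4895 / 1.2981 x 100 = 37.7%.

37.7%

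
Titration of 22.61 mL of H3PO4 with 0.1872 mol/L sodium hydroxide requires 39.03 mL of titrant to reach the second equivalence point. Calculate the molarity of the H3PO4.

0.162 M

n(NaOH) = 0.1872 x 0.03903 = 0.007306 mol.
At the second equivalence point, 2 mol OH^- react per mol H3PO4, so n(H3PO4) = 0.007306 / 2 = 0.003653 mol.
[H3PO4] = 0.003653 / 0.02261 L = 0.162 M.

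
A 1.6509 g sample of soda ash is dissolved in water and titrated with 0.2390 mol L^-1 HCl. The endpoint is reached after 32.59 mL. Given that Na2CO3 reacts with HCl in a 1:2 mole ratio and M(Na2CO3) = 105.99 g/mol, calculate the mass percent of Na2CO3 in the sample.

25.0%

n(HCl) = 0.2390 x 0.03259 = 0.007789 mol.
n(Na2CO3) = 0.007789 / 2 = 0.003895 mol.
mass of Na2CO3 = 0.003895 x 105.99 = 0.4128 g.
% purity = 0.4128 / 1.6509 x 100 = 25.0%.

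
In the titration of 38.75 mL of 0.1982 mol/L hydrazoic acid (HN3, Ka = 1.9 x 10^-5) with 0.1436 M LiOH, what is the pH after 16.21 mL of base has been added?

Initial n(HN3) = 0.1982 x 0.03875 = 0.007680 mol.
n(LiOH) added = 0.1436 x 0.01621 = 0.002328 mol, converting that many moles of HN3 to N3-.
Remaining n(HN3) = 0.005352 mol; n(N3-) = 0.002328 mol.
By Henderson-Hasselbalch, pH = pKa + log([A^-]/[HA]) = 4.72 + log(0.002328/0.005352) = 4.72 + (-0.36) = 4.36.

4.36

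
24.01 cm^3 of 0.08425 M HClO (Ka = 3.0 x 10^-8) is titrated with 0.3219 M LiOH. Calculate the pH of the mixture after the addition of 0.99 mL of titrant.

Initial n(HClO) = 0.08425 x 0.02401 = 0.002023 mol.
n(LiOH) added = 0.3219 x 0.0009900 = 0.0003187 mol, converting that many moles of HClO to ClO-.
Remaining n(HClO) = 0.001704 mol; n(ClO-) = 0.0003187 mol.
By Henderson-Hasselbalch, pH = pKa + log([A^-]/[HA]) = 7.52 + log(0.0003187/0.001704) = 7.52 + (-0.73) = 6.79.

6.79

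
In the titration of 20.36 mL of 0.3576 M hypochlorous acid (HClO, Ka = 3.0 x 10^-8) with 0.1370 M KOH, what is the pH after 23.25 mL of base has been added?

Initial n(HClO) = 0.3576 x 0.02036 = 0.007281 mol.
n(KOH) added = 0.1370 x 0.02325 = 0.003185 mol, converting that many moles of HClO to ClO-.
Remaining n(HClO) = 0.004095 mol; n(ClO-) = 0.003185 mol.
By Henderson-Hasselbalch, pH = pKa + log([A^-]/[HA]) = 7.52 + log(0.003185/0.004095) = 7.52 + (-0.11) = 7.41.

7.41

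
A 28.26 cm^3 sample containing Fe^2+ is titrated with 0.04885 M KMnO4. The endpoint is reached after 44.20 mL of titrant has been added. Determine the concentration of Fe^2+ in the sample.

n(KMnO4) = 0.04885 x 0.04420 = 0.002159 mol.
From the balanced equation, 1 mol KMnO4 reacts with 5 mol Fe^2+, so n(Fe^2+) = 0.002159 x 5/1 = 0.01080 mol.
[Fe^2+] = 0.01080 / 0.02826 L = 0.382 M.

0.382 M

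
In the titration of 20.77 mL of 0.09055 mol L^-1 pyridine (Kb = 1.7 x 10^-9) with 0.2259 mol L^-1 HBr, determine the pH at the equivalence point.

n(C5H5N) = 0.09055 x 0.02077 = 0.001881 mol; V(HBr) at equivalence = 0.001881/0.2259 = 0.008325 L.
At equivalence the base is fully converted to C5H5NH+; total volume = 0.02910 L, so [C5H5NH+] = 0.001881/0.02910 = 0.06464 M.
Ka(C5H5NH+) = Kw/Kb = 1.0e-14 / 1.7 x 10^-9 = 5.88e-6.
[H^+] = sqrt(Ka x [C5H5NH+]) = sqrt(5.88e-6 x 0.06464) = 0.000617 M.
pH = -log(0.000617) = 3.21.

3.21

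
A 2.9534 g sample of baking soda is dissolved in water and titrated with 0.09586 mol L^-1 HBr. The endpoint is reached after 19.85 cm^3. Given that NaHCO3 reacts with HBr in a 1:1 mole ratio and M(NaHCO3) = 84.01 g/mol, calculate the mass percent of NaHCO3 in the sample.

n(HBr) = 0.09586 x 0.01985 = 0.001903 mol.
n(NaHCO3) = 0.001903 / 1 = 0.001903 mol.
mass of NaHCO3 = 0.001903 x 84.01 = 0.1599 g.
% purity = 0.1599 / 2.9534 x 100 = 5.41%.

5.41%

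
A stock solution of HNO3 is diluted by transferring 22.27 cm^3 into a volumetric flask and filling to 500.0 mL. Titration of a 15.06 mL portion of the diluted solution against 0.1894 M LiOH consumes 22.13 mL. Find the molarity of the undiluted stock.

n(LiOH) = 0.1894 x 0.02213 = 0.004191 mol.
n(HNO3) in the aliquot = 0.004191 mol.
[diluted HNO3] = 0.004191 / 0.01506 = 0.2783 M.
Dilution factor = 500.0/22.27 = 22.45, so [stock] = 0.2783 x 22.45 = 6.25 M.

6.25 M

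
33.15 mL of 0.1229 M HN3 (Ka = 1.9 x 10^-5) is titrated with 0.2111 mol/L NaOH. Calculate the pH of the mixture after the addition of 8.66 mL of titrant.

4.63

Initial n(HN3) = 0.1229 x 0.03315 = 0.004074 mol.
n(NaOH) added = 0.2111 x 0.008660 = 0.001828 mol, converting that many moles of HN3 to N3-.
Remaining n(HN3) = 0.002246 mol; n(N3-) = 0.001828 mol.
By Henderson-Hasselbalch, pH = pKa + log([A^-]/[HA]) = 4.72 + log(0.001828/0.002246) = 4.72 + (-0.09) = 4.63.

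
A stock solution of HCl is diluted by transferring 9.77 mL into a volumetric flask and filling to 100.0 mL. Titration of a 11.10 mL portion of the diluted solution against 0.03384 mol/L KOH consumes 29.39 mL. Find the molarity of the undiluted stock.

n(KOH) = 0.03384 x 0.02939 = 0.0009946 mol.
n(HCl) in the aliquot = 0.0009946 mol.
[diluted HCl] = 0.0009946 / 0.01110 = 0.08960 M.
Dilution factor = 100.0/9.770 = 10.24, so [stock] = 0.08960 x 10.24 = 0.917 M.

0.917 M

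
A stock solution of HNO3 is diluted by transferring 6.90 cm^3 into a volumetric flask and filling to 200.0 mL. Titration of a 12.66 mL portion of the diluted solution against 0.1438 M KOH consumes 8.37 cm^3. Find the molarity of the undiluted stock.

n(KOH) = 0.1438 x 0.008370 = 0.001204 mol.
n(HNO3) in the aliquot = 0.001204 mol.
[diluted HNO3] = 0.001204 / 0.01266 = 0.09507 M.
Dilution factor = 200.0/6.900 = 28.99, so [stock] = 0.09507 x 28.99 = 2.76 M.

2.76 M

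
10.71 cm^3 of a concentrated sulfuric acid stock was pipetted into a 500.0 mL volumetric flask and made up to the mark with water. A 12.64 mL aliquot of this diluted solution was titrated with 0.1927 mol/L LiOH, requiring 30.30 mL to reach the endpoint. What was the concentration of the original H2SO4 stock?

10.8 M

n(LiOH) = 0.1927 x 0.03030 = 0.005839 mol.
n(H2SO4) in the aliquot = 0.005839 x 1/2 = 0.002919 mol.
[diluted H2SO4] = 0.002919 / 0.01264 = 0.2310 M.
Dilution factor = 500.0/10.71 = 46.69, so [stock] = 0.2310 x 46.69 = 10.8 M.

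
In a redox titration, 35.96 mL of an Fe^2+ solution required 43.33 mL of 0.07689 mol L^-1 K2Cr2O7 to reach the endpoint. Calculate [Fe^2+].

n(K2Cr2O7) = 0.07689 x 0.04333 = 0.003332 mol.
From the balanced equation, 1 mol K2Cr2O7 reacts with 6 mol Fe^2+, so n(Fe^2+) = 0.003332 x 6/1 = 0.01999 mol.
[Fe^2+] = 0.01999 / 0.03596 L = 0.556 M.

0.556 M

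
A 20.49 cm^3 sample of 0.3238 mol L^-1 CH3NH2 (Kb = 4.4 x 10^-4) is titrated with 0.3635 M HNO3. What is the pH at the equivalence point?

n(CH3NH2) = 0.3238 x 0.02049 = 0.006635 mol; V(HNO3) at equivalence = 0.006635/0.3635 = 0.01825 L.
At equivalence the base is fully converted to CH3NH3+; total volume = 0.03874 L, so [CH3NH3+] = 0.006635/0.03874 = 0.1713 M.
Ka(CH3NH3+) = Kw/Kb = 1.0e-14 / 4.4 x 10^-4 = 2.27e-11.
[H^+] = sqrt(Ka x [CH3NH3+]) = sqrt(2.27e-11 x 0.1713) = 1.97e-6 M.
pH = -log(1.97e-6) = 5.70.

5.70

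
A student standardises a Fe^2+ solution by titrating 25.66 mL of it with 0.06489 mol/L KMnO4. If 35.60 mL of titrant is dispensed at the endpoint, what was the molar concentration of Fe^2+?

0.450 M

n(KMnO4) = 0.06489 x 0.03560 = 0.002310 mol.
From the balanced equation, 1 mol KMnO4 reacts with 5 mol Fe^2+, so n(Fe^2+) = 0.002310 x 5/1 = 0.01155 mol.
[Fe^2+] = 0.01155 / 0.02566 L = 0.450 M.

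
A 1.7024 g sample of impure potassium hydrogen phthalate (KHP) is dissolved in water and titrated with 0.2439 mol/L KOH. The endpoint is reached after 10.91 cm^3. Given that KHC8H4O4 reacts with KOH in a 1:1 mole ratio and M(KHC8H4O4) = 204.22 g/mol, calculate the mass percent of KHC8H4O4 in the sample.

n(KOH) = 0.2439 x 0.01091 = 0.002661 mol.
n(KHC8H4O4) = 0.002661 / 1 = 0.002661 mol.
mass of KHC8H4O4 = 0.002661 x 204.22 = 0.5434 g.
% purity = 0.5434 / 1.7024 x 100 = 31.9%.

31.9%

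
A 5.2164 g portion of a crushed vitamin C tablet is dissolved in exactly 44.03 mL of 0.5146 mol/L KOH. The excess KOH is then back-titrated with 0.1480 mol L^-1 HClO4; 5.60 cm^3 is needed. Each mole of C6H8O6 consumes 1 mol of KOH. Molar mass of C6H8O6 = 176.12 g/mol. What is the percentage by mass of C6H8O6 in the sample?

Total n(KOH) added = 0.5146 x 0.04403 = 0.02266 mol.
n(HClO4) used = 0.1480 x 0.005600 = 0.0008288 mol, which equals the excess n(KOH).
So n(KOH) consumed by the sample = 0.02266 - 0.0008288 = 0.02183 mol.
n(C6H8O6) = 0.02183 / 1 = 0.02183 mol.
mass C6H8O6 = 0.02183 x 176.12 = 3.845 g, so %C6H8O6 = 3.845/5.2164 x 100 = 73.7%.

73.7%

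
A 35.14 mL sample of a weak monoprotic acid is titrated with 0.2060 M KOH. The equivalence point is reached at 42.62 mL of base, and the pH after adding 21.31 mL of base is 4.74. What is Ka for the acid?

1.8 x 10^-5

21.31 mL is half of the equivalence volume, so this is the half-equivalence point where [HA] = [A^-].
At half-equivalence pH = pKa, so pKa = 4.74.
Ka = 10^(-4.74) = 1.8 x 10^-5.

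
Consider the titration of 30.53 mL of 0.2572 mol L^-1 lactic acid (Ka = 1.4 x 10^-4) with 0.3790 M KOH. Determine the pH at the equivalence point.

n(HC3H5O3) = 0.2572 x 0.03053 = 0.007852 mol; V(KOH) at equivalence = 0.007852/0.3790 = 0.02072 L.
At equivalence all the acid is converted to C3H5O3-; total volume = 0.03053 + 0.02072 = 0.05125 L, so [C3H5O3-] = 0.007852/0.05125 = 0.1532 M.
Kb = Kw/Ka = 1.0e-14 / 1.4 x 10^-4 = 7.14e-11.
[OH^-] = sqrt(Kb x [C3H5O3-]) = sqrt(7.14e-11 x 0.1532) = 3.31e-6 M.
pOH = 5.48, so pH = 14.00 - 5.48 = 8.52.

8.52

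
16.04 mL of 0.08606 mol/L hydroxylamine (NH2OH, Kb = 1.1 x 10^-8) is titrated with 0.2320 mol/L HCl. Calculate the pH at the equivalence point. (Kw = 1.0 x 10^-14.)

3.62

n(NH2OH) = 0.08606 x 0.01604 = 0.001380 mol; V(HCl) at equivalence = 0.001380/0.2320 = 0.005950 L.
At equivalence the base is fully converted to NH3OH+; total volume = 0.02199 L, so [NH3OH+] = 0.001380/0.02199 = 0.06277 M.
Ka(NH3OH+) = Kw/Kb = 1.0e-14 / 1.1 x 10^-8 = 9.09e-7.
[H^+] = sqrt(Ka x [NH3OH+]) = sqrt(9.09e-7 x 0.06277) = 0.000239 M.
pH = -log(0.000239) = 3.62.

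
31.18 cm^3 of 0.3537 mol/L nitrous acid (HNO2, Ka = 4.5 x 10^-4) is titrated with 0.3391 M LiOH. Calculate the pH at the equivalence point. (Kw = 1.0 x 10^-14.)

n(HNO2) = 0.3537 x 0.03118 = 0.01103 mol; V(LiOH) at equivalence = 0.01103/0.3391 = 0.03252 L.
At equivalence all the acid is converted to NO2-; total volume = 0.03118 + 0.03252 = 0.06370 L, so [NO2-] = 0.01103/0.06370 = 0.1731 M.
Kb = Kw/Ka = 1.0e-14 / 4.5 x 10^-4 = 2.22e-11.
[OH^-] = sqrt(Kb x [NO2-]) = sqrt(2.22e-11 x 0.1731) = 1.96e-6 M.
pOH = 5.71, so pH = 14.00 - 5.71 = 8.29.

8.29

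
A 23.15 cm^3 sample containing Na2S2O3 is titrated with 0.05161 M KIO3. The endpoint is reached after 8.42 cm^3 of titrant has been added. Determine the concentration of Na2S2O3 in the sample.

0.113 M

n(KIO3) = 0.05161 x 0.008420 = 0.0004346 mol.
From the balanced equation, 1 mol KIO3 reacts with 6 mol Na2S2O3, so n(Na2S2O3) = 0.0004346 x 6/1 = 0.002607 mol.
[Na2S2O3] = 0.002607 / 0.02315 L = 0.113 M.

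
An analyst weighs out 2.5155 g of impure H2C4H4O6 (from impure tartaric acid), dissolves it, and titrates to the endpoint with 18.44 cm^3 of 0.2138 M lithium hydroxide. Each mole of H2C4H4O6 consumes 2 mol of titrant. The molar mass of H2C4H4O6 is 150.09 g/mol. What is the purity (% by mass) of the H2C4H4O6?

11.8%

n(LiOH) = 0.2138 x 0.01844 = 0.003942 mol.
n(H2C4H4O6) = 0.003942 / 2 = 0.001971 mol.
mass of H2C4H4O6 = 0.001971 x 150.09 = 0.2959 g.
% purity = 0.2959 / 2.5155 x 100 = 11.8%.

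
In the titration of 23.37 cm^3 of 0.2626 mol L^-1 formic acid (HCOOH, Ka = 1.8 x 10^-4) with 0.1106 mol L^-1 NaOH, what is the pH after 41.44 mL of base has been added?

4.21

Initial n(HCOOH) = 0.2626 x 0.02337 = 0.006137 mol.
n(NaOH) added = 0.1106 x 0.04144 = 0.004583 mol, converting that many moles of HCOOH to HCOO-.
Remaining n(HCOOH) = 0.001554 mol; n(HCOO-) = 0.004583 mol.
By Henderson-Hasselbalch, pH = pKa + log([A^-]/[HA]) = 3.74 + log(0.004583/0.001554) = 3.74 + (+0.47) = 4.21.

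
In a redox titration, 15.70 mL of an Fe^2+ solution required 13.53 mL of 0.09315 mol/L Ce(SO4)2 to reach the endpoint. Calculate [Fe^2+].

n(Ce(SO4)2) = 0.09315 x 0.01353 = 0.001260 mol.
From the balanced equation, 1 mol Ce(SO4)2 reacts with 1 mol Fe^2+, so n(Fe^2+) = 0.001260 x 1/1 = 0.001260 mol.
[Fe^2+] = 0.001260 / 0.01570 L = 0.0803 M.

0.0803 M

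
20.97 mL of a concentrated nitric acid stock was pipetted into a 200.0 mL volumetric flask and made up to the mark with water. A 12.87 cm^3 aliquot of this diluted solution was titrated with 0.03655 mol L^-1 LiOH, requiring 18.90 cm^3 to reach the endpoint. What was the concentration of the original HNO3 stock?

n(LiOH) = 0.03655 x 0.01890 = 0.0006908 mol.
n(HNO3) in the aliquot = 0.0006908 mol.
[diluted HNO3] = 0.0006908 / 0.01287 = 0.05367 M.
Dilution factor = 200.0/20.97 = 9.537, so [stock] = 0.05367 x 9.537 = 0.512 M.

0.512 M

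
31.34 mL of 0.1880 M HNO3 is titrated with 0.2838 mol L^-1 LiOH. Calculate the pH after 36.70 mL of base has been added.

n(acid) = 0.1880 x 0.03134 = 0.005892 mol; n(LiOH) added = 0.2838 x 0.03670 = 0.01042 mol.
Base is in excess by 0.01042 - 0.005892 = 0.004524 mol in a total volume of 0.06804 L.
[OH^-] = 0.004524/0.06804 = 0.06648 M, so pOH = 1.18 and pH = 14.00 - 1.18 = 12.82.

12.82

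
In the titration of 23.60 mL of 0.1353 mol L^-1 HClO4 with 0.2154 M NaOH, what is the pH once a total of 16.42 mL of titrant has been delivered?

n(acid) = 0.1353 x 0.02360 = 0.003193 mol; n(NaOH) added = 0.2154 x 0.01642 = 0.003537 mol.
Base is in excess by 0.003537 - 0.003193 = 0.0003438 mol in a total volume of 0.04002 L.
[OH^-] = 0.0003438/0.04002 = 0.008590 M, so pOH = 2.07 and pH = 14.00 - 2.07 = 11.93.

11.93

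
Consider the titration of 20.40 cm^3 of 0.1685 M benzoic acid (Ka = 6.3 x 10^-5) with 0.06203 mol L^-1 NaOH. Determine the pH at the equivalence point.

n(C6H5COOH) = 0.1685 x 0.02040 = 0.003437 mol; V(NaOH) at equivalence = 0.003437/0.06203 = 0.05542 L.
At equivalence all the acid is converted to C6H5COO-; total volume = 0.02040 + 0.05542 = 0.07582 L, so [C6H5COO-] = 0.003437/0.07582 = 0.04534 M.
Kb = Kw/Ka = 1.0e-14 / 6.3 x 10^-5 = 1.59e-10.
[OH^-] = sqrt(Kb x [C6H5COO-]) = sqrt(1.59e-10 x 0.04534) = 2.68e-6 M.
pOH = 5.57, so pH = 14.00 - 5.57 = 8.43.

8.43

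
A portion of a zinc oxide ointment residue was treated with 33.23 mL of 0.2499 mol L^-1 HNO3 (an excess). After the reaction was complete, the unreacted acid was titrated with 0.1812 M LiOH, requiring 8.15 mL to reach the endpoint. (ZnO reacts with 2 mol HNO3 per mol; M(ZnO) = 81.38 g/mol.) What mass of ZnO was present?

Total n(HNO3) added = 0.2499 x 0.03323 = 0.008304 mol.
n(LiOH) used = 0.1812 x 0.008150 = 0.001477 mol, which equals the excess n(HNO3).
So n(HNO3) consumed by the sample = 0.008304 - 0.001477 = 0.006827 mol.
n(ZnO) = 0.006827 / 2 = 0.003414 mol.
mass = 0.003414 mol x 81.38 g/mol = 0.278 g.

0.278 g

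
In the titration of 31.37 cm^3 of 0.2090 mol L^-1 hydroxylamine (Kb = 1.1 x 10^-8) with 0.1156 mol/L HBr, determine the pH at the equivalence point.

3.58

n(NH2OH) = 0.2090 x 0.03137 = 0.006556 mol; V(HBr) at equivalence = 0.006556/0.1156 = 0.05672 L.
At equivalence the base is fully converted to NH3OH+; total volume = 0.08809 L, so [NH3OH+] = 0.006556/0.08809 = 0.07443 M.
Ka(NH3OH+) = Kw/Kb = 1.0e-14 / 1.1 x 10^-8 = 9.09e-7.
[H^+] = sqrt(Ka x [NH3OH+]) = sqrt(9.09e-7 x 0.07443) = 0.000260 M.
pH = -log(0.000260) = 3.58.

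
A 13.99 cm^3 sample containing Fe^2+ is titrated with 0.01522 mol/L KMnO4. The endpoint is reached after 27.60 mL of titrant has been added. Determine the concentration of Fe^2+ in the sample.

0.150 M

n(KMnO4) = 0.01522 x 0.02760 = 0.0004201 mol.
From the balanced equation, 1 mol KMnO4 reacts with 5 mol Fe^2+, so n(Fe^2+) = 0.0004201 x 5/1 = 0.002100 mol.
[Fe^2+] = 0.002100 / 0.01399 L = 0.150 M.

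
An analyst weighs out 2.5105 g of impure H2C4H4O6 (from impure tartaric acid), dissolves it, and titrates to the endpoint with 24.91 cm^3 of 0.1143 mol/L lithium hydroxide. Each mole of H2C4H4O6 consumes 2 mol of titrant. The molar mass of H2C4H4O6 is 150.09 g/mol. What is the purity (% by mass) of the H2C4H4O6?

8.51%

n(LiOH) = 0.1143 x 0.02491 = 0.002847 mol.
n(H2C4H4O6) = 0.002847 / 2 = 0.001424 mol.
mass of H2C4H4O6 = 0.001424 x 150.09 = 0.2137 g.
% purity = 0.2137 / 2.5105 x 100 = 8.51%.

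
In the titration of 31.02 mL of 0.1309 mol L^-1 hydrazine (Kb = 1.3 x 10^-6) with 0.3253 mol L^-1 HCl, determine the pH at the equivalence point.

4.57

n(N2H4) = 0.1309 x 0.03102 = 0.004061 mol; V(HCl) at equivalence = 0.004061/0.3253 = 0.01248 L.
At equivalence the base is fully converted to N2H5+; total volume = 0.04350 L, so [N2H5+] = 0.004061/0.04350 = 0.09334 M.
Ka(N2H5+) = Kw/Kb = 1.0e-14 / 1.3 x 10^-6 = 7.69e-9.
[H^+] = sqrt(Ka x [N2H5+]) = sqrt(7.69e-9 x 0.09334) = 2.68e-5 M.
pH = -log(2.68e-5) = 4.57.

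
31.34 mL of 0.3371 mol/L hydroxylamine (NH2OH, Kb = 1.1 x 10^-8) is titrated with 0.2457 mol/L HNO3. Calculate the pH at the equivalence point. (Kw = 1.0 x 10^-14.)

n(NH2OH) = 0.3371 x 0.03134 = 0.01056 mol; V(HNO3) at equivalence = 0.01056/0.2457 = 0.04300 L.
At equivalence the base is fully converted to NH3OH+; total volume = 0.07434 L, so [NH3OH+] = 0.01056/0.07434 = 0.1421 M.
Ka(NH3OH+) = Kw/Kb = 1.0e-14 / 1.1 x 10^-8 = 9.09e-7.
[H^+] = sqrt(Ka x [NH3OH+]) = sqrt(9.09e-7 x 0.1421) = 0.000359 M.
pH = -log(0.000359) = 3.44.

3.44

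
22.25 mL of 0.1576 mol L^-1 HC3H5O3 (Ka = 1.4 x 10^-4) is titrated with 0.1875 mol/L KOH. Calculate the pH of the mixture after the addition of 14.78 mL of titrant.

Initial n(HC3H5O3) = 0.1576 x 0.02225 = 0.003507 mol.
n(KOH) added = 0.1875 x 0.01478 = 0.002771 mol, converting that many moles of HC3H5O3 to C3H5O3-.
Remaining n(HC3H5O3) = 0.0007354 mol; n(C3H5O3-) = 0.002771 mol.
By Henderson-Hasselbalch, pH = pKa + log([A^-]/[HA]) = 3.85 + log(0.002771/0.0007354) = 3.85 + (+0.58) = 4.43.

4.43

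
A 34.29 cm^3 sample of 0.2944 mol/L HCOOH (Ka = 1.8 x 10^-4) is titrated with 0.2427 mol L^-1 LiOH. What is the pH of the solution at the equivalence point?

n(HCOOH) = 0.2944 x 0.03429 = 0.01009 mol; V(LiOH) at equivalence = 0.01009/0.2427 = 0.04159 L.
At equivalence all the acid is converted to HCOO-; total volume = 0.03429 + 0.04159 = 0.07588 L, so [HCOO-] = 0.01009/0.07588 = 0.1330 M.
Kb = Kw/Ka = 1.0e-14 / 1.8 x 10^-4 = 5.56e-11.
[OH^-] = sqrt(Kb x [HCOO-]) = sqrt(5.56e-11 x 0.1330) = 2.72e-6 M.
pOH = 5.57, so pH = 14.00 - 5.57 = 8.43.

8.43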